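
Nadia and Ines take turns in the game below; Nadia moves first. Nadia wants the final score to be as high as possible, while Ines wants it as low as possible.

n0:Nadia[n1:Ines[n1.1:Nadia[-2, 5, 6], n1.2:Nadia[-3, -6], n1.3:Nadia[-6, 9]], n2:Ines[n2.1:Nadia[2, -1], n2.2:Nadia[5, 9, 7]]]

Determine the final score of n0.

n1.1 (Nadia): max(-2, 5, 6) = 6
n1.2 (Nadia): max(-3, -6) = -3
n1.3 (Nadia): max(-6, 9) = 9
n1 (Ines): min(6, -3, 9) = -3
n2.1 (Nadia): max(2, -1) = 2
n2.2 (Nadia): max(5, 9, 7) = 9
n2 (Ines): min(2, 9) = 2
n0 (Nadia): max(-3, 2) = 2

2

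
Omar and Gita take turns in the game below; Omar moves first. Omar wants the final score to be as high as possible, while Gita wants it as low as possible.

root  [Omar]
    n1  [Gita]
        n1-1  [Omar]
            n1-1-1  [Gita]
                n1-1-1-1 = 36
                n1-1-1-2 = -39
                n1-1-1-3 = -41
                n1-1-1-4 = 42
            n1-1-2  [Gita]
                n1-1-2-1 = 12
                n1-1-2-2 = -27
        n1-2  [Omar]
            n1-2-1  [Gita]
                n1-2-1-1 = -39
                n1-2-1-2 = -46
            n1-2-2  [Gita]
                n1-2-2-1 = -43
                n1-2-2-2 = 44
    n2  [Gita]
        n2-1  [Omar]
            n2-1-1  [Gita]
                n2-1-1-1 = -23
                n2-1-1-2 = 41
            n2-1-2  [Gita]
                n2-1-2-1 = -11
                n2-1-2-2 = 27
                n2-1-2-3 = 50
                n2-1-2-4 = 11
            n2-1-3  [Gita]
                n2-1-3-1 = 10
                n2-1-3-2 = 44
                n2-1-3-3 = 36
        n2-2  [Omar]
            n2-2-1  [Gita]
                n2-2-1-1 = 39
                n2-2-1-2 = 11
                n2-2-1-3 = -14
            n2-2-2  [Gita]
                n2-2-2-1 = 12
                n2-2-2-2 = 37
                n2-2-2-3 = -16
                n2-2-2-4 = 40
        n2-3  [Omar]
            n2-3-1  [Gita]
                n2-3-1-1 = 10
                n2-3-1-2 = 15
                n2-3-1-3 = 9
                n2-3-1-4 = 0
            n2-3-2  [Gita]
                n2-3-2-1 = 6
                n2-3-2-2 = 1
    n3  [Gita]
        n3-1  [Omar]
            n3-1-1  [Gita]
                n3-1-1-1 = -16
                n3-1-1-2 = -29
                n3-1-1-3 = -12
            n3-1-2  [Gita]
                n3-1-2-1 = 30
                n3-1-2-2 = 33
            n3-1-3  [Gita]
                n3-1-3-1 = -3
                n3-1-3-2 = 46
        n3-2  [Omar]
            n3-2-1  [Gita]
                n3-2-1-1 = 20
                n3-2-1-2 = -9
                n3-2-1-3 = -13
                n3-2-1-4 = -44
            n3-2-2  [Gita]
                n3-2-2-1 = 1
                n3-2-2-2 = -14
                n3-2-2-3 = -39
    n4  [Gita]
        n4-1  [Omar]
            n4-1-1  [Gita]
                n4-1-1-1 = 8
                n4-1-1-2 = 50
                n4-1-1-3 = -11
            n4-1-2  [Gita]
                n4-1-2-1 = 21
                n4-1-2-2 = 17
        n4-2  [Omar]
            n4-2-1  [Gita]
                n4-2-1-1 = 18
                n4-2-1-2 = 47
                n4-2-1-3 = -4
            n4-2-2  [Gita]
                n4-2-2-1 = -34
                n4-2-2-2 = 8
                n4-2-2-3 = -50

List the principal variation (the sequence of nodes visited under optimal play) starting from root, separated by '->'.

n1-1-1 (Gita): min(36, -39, -41, 42) = -41
n1-1-2 (Gita): min(12, -27) = -27
n1-1 (Omar): max(-41, -27) = -27
n1-2-1 (Gita): min(-39, -46) = -46
n1-2-2 (Gita): min(-43, 44) = -43
n1-2 (Omar): max(-46, -43) = -43
n1 (Gita): min(-27, -43) = -43
n2-1-1 (Gita): min(-23, 41) = -23
n2-1-2 (Gita): min(-11, 27, 50, 11) = -11
n2-1-3 (Gita): min(10, 44, 36) = 10
n2-1 (Omar): max(-23, -11, 10) = 10
n2-2-1 (Gita): min(39, 11, -14) = -14
n2-2-2 (Gita): min(12, 37, -16, 40) = -16
n2-2 (Omar): max(-14, -16) = -14
n2-3-1 (Gita): min(10, 15, 9, 0) = 0
n2-3-2 (Gita): min(6, 1) = 1
n2-3 (Omar): max(0, 1) = 1
n2 (Gita): min(10, -14, 1) = -14
n3-1-1 (Gita): min(-16, -29, -12) = -29
n3-1-2 (Gita): min(30, 33) = 30
n3-1-3 (Gita): min(-3, 46) = -3
n3-1 (Omar): max(-29, 30, -3) = 30
n3-2-1 (Gita): min(20, -9, -13, -44) = -44
n3-2-2 (Gita): min(1, -14, -39) = -39
n3-2 (Omar): max(-44, -39) = -39
n3 (Gita): min(30, -39) = -39
n4-1-1 (Gita): min(8, 50, -11) = -11
n4-1-2 (Gita): min(21, 17) = 17
n4-1 (Omar): max(-11, 17) = 17
n4-2-1 (Gita): min(18, 47, -4) = -4
n4-2-2 (Gita): min(-34, 8, -50) = -50
n4-2 (Omar): max(-4, -50) = -4
n4 (Gita): min(17, -4) = -4
root (Omar): max(-43, -14, -39, -4) = -4
At root, Omar picks n4 (highest: -4).
At n4, Gita picks n4-2 (lowest: -4).
At n4-2, Omar picks n4-2-1 (highest: -4).
At n4-2-1, Gita picks n4-2-1-3 (lowest: -4).
Terminal value -4.

root -> n4 -> n4-2 -> n4-2-1 -> n4-2-1-3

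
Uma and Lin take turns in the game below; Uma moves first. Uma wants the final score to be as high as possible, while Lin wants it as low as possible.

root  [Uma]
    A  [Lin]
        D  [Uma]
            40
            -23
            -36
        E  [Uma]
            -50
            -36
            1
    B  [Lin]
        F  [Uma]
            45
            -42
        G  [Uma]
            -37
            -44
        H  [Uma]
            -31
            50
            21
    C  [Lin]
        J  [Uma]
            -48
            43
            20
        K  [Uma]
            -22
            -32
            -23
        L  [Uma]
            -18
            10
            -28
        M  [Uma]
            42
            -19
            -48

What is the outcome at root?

D (Uma): max(40, -23, -36) = 40
E (Uma): max(-50, -36, 1) = 1
A (Lin): min(40, 1) = 1
F (Uma): max(45, -42) = 45
G (Uma): max(-37, -44) = -37
H (Uma): max(-31, 50, 21) = 50
B (Lin): min(45, -37, 50) = -37
J (Uma): max(-48, 43, 20) = 43
K (Uma): max(-22, -32, -23) = -22
L (Uma): max(-18, 10, -28) = 10
M (Uma): max(42, -19, -48) = 42
C (Lin): min(43, -22, 10, 42) = -22
root (Uma): max(1, -37, -22) = 1

1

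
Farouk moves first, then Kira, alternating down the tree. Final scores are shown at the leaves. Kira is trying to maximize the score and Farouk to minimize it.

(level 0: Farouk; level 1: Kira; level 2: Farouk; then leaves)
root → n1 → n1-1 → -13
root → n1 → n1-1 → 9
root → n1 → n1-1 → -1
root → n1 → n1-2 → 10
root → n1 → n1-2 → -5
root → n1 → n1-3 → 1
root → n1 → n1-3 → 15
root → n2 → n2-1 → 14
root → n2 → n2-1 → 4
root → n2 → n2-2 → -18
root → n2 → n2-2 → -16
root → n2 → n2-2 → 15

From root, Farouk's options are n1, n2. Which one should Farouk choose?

n1-1 (Farouk): min(-13, 9, -1) = -13
n1-2 (Farouk): min(10, -5) = -5
n1-3 (Farouk): min(1, 15) = 1
n1 (Kira): max(-13, -5, 1) = 1
n2-1 (Farouk): min(14, 4) = 4
n2-2 (Farouk): min(-18, -16, 15) = -18
n2 (Kira): max(4, -18) = 4
root (Farouk): min(1, 4) = 1
Farouk at root wants the lowest of {n1=1, n2=4}, so chooses n1.

n1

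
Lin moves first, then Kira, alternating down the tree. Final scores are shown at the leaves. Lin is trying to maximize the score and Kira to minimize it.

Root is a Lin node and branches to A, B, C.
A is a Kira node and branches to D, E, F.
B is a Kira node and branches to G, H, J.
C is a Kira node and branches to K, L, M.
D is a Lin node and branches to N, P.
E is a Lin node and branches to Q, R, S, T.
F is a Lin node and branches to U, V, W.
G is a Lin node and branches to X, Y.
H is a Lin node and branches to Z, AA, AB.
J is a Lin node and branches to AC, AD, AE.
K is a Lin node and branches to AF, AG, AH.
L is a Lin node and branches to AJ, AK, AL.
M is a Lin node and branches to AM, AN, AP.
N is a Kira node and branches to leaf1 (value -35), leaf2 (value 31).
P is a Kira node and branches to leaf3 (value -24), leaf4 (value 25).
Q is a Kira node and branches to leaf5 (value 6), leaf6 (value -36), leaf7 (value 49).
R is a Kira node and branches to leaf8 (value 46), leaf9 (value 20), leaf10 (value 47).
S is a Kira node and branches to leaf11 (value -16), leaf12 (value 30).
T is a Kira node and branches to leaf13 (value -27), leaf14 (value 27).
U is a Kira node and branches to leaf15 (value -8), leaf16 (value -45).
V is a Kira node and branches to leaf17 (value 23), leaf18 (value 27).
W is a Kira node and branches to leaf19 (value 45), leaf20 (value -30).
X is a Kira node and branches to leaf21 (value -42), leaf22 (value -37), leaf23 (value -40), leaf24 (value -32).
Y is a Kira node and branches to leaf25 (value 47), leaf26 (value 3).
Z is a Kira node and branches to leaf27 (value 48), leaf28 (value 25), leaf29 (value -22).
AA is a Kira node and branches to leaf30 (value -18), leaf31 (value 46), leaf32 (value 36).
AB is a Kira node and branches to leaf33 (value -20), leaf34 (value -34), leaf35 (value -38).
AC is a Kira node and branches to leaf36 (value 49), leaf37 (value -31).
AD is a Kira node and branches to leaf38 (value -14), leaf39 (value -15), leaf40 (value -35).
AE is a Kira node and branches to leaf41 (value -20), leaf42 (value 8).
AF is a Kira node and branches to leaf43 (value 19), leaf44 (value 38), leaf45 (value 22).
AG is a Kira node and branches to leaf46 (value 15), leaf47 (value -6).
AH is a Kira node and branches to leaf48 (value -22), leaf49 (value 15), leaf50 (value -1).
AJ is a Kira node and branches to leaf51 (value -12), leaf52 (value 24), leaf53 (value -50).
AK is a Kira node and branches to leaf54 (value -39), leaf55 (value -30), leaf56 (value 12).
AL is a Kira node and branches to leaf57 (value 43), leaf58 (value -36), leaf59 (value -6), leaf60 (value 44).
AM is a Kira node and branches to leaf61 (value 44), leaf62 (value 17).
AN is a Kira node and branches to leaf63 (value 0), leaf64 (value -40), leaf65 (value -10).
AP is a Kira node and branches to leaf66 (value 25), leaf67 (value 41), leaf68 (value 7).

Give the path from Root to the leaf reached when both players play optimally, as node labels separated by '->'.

N (Kira): min(-35, 31) = -35
P (Kira): min(-24, 25) = -24
D (Lin): max(-35, -24) = -24
Q (Kira): min(6, -36, 49) = -36
R (Kira): min(46, 20, 47) = 20
S (Kira): min(-16, 30) = -16
T (Kira): min(-27, 27) = -27
E (Lin): max(-36, 20, -16, -27) = 20
U (Kira): min(-8, -45) = -45
V (Kira): min(23, 27) = 23
W (Kira): min(45, -30) = -30
F (Lin): max(-45, 23, -30) = 23
A (Kira): min(-24, 20, 23) = -24
X (Kira): min(-42, -37, -40, -32) = -42
Y (Kira): min(47, 3) = 3
G (Lin): max(-42, 3) = 3
Z (Kira): min(48, 25, -22) = -22
AA (Kira): min(-18, 46, 36) = -18
AB (Kira): min(-20, -34, -38) = -38
H (Lin): max(-22, -18, -38) = -18
AC (Kira): min(49, -31) = -31
AD (Kira): min(-14, -15, -35) = -35
AE (Kira): min(-20, 8) = -20
J (Lin): max(-31, -35, -20) = -20
B (Kira): min(3, -18, -20) = -20
AF (Kira): min(19, 38, 22) = 19
AG (Kira): min(15, -6) = -6
AH (Kira): min(-22, 15, -1) = -22
K (Lin): max(19, -6, -22) = 19
AJ (Kira): min(-12, 24, -50) = -50
AK (Kira): min(-39, -30, 12) = -39
AL (Kira): min(43, -36, -6, 44) = -36
L (Lin): max(-50, -39, -36) = -36
AM (Kira): min(44, 17) = 17
AN (Kira): min(0, -40, -10) = -40
AP (Kira): min(25, 41, 7) = 7
M (Lin): max(17, -40, 7) = 17
C (Kira): min(19, -36, 17) = -36
Root (Lin): max(-24, -20, -36) = -20
At Root, Lin picks B (highest: -20).
At B, Kira picks J (lowest: -20).
At J, Lin picks AE (highest: -20).
At AE, Kira picks leaf41 (lowest: -20).
Terminal value -20.

Root -> B -> J -> AE -> leaf41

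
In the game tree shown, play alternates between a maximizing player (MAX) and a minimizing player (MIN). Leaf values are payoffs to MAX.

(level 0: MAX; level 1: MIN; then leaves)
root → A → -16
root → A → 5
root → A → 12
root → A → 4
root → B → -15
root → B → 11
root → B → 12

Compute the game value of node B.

-15

B (MIN): min(-15, 11, 12) = -15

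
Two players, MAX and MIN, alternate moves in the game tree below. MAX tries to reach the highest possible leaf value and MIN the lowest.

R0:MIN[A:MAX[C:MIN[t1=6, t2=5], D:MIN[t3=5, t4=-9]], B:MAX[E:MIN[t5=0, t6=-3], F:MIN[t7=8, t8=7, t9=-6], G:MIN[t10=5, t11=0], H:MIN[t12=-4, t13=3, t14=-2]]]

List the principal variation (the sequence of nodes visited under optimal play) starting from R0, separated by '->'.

C (MIN): min(6, 5) = 5
D (MIN): min(5, -9) = -9
A (MAX): max(5, -9) = 5
E (MIN): min(0, -3) = -3
F (MIN): min(8, 7, -6) = -6
G (MIN): min(5, 0) = 0
H (MIN): min(-4, 3, -2) = -4
B (MAX): max(-3, -6, 0, -4) = 0
R0 (MIN): min(5, 0) = 0
At R0, MIN picks B (lowest: 0).
At B, MAX picks G (highest: 0).
At G, MIN picks t11 (lowest: 0).
Terminal value 0.

R0 -> B -> G -> t11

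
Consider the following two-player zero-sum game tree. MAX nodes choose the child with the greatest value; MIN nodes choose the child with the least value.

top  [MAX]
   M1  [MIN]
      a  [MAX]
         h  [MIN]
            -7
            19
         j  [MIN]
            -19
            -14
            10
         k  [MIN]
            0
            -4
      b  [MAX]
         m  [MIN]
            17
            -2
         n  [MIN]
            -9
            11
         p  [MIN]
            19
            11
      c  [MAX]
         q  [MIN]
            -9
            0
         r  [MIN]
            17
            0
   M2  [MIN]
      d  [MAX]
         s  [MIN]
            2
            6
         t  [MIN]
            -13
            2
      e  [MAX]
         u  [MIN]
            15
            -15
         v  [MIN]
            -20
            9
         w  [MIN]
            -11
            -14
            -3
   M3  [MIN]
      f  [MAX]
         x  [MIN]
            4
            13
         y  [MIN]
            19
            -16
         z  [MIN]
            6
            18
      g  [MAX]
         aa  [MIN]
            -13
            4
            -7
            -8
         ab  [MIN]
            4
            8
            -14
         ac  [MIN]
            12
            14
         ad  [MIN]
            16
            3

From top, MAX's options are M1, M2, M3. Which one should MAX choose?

h (MIN): min(-7, 19) = -7
j (MIN): min(-19, -14, 10) = -19
k (MIN): min(0, -4) = -4
a (MAX): max(-7, -19, -4) = -4
m (MIN): min(17, -2) = -2
n (MIN): min(-9, 11) = -9
p (MIN): min(19, 11) = 11
b (MAX): max(-2, -9, 11) = 11
q (MIN): min(-9, 0) = -9
r (MIN): min(17, 0) = 0
c (MAX): max(-9, 0) = 0
M1 (MIN): min(-4, 11, 0) = -4
s (MIN): min(2, 6) = 2
t (MIN): min(-13, 2) = -13
d (MAX): max(2, -13) = 2
u (MIN): min(15, -15) = -15
v (MIN): min(-20, 9) = -20
w (MIN): min(-11, -14, -3) = -14
e (MAX): max(-15, -20, -14) = -14
M2 (MIN): min(2, -14) = -14
x (MIN): min(4, 13) = 4
y (MIN): min(19, -16) = -16
z (MIN): min(6, 18) = 6
f (MAX): max(4, -16, 6) = 6
aa (MIN): min(-13, 4, -7, -8) = -13
ab (MIN): min(4, 8, -14) = -14
ac (MIN): min(12, 14) = 12
ad (MIN): min(16, 3) = 3
g (MAX): max(-13, -14, 12, 3) = 12
M3 (MIN): min(6, 12) = 6
top (MAX): max(-4, -14, 6) = 6
MAX at top wants the highest of {M1=-4, M2=-14, M3=6}, so chooses M3.

M3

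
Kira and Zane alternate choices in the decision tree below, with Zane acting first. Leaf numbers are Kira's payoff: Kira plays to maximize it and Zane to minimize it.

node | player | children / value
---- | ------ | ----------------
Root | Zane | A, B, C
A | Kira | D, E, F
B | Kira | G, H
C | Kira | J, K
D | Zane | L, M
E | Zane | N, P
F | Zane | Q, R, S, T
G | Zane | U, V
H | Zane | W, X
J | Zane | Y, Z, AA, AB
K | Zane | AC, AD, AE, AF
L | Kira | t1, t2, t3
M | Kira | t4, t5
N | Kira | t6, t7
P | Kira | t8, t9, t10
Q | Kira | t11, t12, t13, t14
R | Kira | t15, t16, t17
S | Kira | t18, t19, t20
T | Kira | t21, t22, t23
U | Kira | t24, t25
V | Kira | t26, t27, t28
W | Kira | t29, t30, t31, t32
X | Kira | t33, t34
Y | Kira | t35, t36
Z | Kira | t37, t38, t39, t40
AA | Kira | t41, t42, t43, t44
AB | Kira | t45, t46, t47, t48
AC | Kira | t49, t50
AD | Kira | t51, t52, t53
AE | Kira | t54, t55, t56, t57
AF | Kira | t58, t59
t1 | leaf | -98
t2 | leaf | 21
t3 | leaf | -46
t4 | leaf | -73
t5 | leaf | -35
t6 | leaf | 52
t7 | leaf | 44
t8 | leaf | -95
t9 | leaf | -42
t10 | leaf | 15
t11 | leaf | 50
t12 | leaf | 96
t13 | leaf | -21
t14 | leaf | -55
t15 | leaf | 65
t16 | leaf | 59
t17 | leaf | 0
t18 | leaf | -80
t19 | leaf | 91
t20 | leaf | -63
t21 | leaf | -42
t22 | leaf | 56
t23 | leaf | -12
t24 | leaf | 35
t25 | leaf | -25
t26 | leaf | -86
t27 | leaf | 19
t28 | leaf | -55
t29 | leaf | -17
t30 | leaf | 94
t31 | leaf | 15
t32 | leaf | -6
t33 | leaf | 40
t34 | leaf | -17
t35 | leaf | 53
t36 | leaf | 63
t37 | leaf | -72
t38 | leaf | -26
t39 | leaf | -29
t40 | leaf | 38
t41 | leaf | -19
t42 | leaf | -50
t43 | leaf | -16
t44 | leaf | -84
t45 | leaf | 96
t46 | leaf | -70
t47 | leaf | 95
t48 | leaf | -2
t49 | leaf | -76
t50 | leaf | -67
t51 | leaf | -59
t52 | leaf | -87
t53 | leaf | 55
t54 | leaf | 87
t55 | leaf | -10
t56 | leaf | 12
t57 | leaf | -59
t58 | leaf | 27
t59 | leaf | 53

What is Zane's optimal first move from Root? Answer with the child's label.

L (Kira): max(-98, 21, -46) = 21
M (Kira): max(-73, -35) = -35
D (Zane): min(21, -35) = -35
N (Kira): max(52, 44) = 52
P (Kira): max(-95, -42, 15) = 15
E (Zane): min(52, 15) = 15
Q (Kira): max(50, 96, -21, -55) = 96
R (Kira): max(65, 59, 0) = 65
S (Kira): max(-80, 91, -63) = 91
T (Kira): max(-42, 56, -12) = 56
F (Zane): min(96, 65, 91, 56) = 56
A (Kira): max(-35, 15, 56) = 56
U (Kira): max(35, -25) = 35
V (Kira): max(-86, 19, -55) = 19
G (Zane): min(35, 19) = 19
W (Kira): max(-17, 94, 15, -6) = 94
X (Kira): max(40, -17) = 40
H (Zane): min(94, 40) = 40
B (Kira): max(19, 40) = 40
Y (Kira): max(53, 63) = 63
Z (Kira): max(-72, -26, -29, 38) = 38
AA (Kira): max(-19, -50, -16, -84) = -16
AB (Kira): max(96, -70, 95, -2) = 96
J (Zane): min(63, 38, -16, 96) = -16
AC (Kira): max(-76, -67) = -67
AD (Kira): max(-59, -87, 55) = 55
AE (Kira): max(87, -10, 12, -59) = 87
AF (Kira): max(27, 53) = 53
K (Zane): min(-67, 55, 87, 53) = -67
C (Kira): max(-16, -67) = -16
Root (Zane): min(56, 40, -16) = -16
Zane at Root wants the lowest of {A=56, B=40, C=-16}, so chooses C.

C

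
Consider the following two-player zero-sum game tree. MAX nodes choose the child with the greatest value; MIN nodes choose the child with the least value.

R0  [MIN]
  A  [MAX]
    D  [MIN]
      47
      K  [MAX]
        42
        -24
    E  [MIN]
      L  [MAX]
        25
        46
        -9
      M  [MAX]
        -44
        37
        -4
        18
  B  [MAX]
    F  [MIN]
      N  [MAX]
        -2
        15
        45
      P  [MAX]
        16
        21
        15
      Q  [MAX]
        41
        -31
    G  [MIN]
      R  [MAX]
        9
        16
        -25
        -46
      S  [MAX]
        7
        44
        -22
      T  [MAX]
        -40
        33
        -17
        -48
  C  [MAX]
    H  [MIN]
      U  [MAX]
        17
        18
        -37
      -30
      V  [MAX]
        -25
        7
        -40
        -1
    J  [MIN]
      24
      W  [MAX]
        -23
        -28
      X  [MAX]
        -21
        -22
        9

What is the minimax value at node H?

-30

U (MAX): max(17, 18, -37) = 18
V (MAX): max(-25, 7, -40, -1) = 7
H (MIN): min(18, -30, 7) = -30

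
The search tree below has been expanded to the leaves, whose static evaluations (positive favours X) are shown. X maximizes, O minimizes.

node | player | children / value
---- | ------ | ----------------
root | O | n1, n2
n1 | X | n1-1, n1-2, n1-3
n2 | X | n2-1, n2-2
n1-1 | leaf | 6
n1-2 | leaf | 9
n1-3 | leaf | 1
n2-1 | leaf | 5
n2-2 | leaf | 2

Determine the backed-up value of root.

n1 (X): max(6, 9, 1) = 9
n2 (X): max(5, 2) = 5
root (O): min(9, 5) = 5

5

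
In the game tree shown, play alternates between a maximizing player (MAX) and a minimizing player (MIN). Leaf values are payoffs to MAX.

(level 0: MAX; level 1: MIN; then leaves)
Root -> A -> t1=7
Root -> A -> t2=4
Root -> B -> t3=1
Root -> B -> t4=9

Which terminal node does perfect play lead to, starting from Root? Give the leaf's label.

A (MIN): min(7, 4) = 4
B (MIN): min(1, 9) = 1
Root (MAX): max(4, 1) = 4
At Root, MAX picks A (highest: 4).
At A, MIN picks t2 (lowest: 4).
Terminal value 4.

t2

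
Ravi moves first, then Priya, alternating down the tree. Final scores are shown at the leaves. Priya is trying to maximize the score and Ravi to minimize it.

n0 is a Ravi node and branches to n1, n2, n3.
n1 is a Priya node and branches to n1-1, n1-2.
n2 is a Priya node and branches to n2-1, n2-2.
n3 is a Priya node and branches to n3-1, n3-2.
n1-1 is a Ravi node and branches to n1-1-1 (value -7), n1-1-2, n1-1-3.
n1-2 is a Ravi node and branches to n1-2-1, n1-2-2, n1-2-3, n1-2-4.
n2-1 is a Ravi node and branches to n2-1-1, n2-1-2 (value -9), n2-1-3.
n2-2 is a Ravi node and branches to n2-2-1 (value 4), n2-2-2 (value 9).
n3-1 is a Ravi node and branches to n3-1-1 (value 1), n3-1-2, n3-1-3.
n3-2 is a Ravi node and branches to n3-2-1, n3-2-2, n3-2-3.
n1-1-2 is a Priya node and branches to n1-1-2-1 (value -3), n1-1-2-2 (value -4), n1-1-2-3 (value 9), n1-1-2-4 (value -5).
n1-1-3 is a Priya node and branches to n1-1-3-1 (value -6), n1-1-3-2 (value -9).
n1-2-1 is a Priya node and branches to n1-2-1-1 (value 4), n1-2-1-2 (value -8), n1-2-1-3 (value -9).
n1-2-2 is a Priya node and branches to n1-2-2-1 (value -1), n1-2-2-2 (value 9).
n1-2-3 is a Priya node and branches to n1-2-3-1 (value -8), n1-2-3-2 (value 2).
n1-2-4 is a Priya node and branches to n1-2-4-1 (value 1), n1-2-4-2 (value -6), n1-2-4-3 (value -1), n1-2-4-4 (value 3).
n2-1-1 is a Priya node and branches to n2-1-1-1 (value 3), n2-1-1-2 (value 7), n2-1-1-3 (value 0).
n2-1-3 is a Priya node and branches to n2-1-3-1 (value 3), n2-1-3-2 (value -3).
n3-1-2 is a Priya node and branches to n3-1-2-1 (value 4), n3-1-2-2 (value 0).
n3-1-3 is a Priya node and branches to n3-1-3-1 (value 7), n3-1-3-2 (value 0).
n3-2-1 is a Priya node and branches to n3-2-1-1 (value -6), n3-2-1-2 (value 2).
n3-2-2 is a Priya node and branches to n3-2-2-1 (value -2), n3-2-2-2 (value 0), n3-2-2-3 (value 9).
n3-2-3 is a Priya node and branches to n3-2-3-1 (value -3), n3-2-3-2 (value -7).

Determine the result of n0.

1

n1-1-2 (Priya): max(-3, -4, 9, -5) = 9
n1-1-3 (Priya): max(-6, -9) = -6
n1-1 (Ravi): min(-7, 9, -6) = -7
n1-2-1 (Priya): max(4, -8, -9) = 4
n1-2-2 (Priya): max(-1, 9) = 9
n1-2-3 (Priya): max(-8, 2) = 2
n1-2-4 (Priya): max(1, -6, -1, 3) = 3
n1-2 (Ravi): min(4, 9, 2, 3) = 2
n1 (Priya): max(-7, 2) = 2
n2-1-1 (Priya): max(3, 7, 0) = 7
n2-1-3 (Priya): max(3, -3) = 3
n2-1 (Ravi): min(7, -9, 3) = -9
n2-2 (Ravi): min(4, 9) = 4
n2 (Priya): max(-9, 4) = 4
n3-1-2 (Priya): max(4, 0) = 4
n3-1-3 (Priya): max(7, 0) = 7
n3-1 (Ravi): min(1, 4, 7) = 1
n3-2-1 (Priya): max(-6, 2) = 2
n3-2-2 (Priya): max(-2, 0, 9) = 9
n3-2-3 (Priya): max(-3, -7) = -3
n3-2 (Ravi): min(2, 9, -3) = -3
n3 (Priya): max(1, -3) = 1
n0 (Ravi): min(2, 4, 1) = 1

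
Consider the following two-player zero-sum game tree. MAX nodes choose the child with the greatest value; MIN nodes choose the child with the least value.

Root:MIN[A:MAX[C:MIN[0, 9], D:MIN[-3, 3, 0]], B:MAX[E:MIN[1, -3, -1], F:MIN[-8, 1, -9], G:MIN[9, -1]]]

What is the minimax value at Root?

C (MIN): min(0, 9) = 0
D (MIN): min(-3, 3, 0) = -3
A (MAX): max(0, -3) = 0
E (MIN): min(1, -3, -1) = -3
F (MIN): min(-8, 1, -9) = -9
G (MIN): min(9, -1) = -1
B (MAX): max(-3, -9, -1) = -1
Root (MIN): min(0, -1) = -1

-1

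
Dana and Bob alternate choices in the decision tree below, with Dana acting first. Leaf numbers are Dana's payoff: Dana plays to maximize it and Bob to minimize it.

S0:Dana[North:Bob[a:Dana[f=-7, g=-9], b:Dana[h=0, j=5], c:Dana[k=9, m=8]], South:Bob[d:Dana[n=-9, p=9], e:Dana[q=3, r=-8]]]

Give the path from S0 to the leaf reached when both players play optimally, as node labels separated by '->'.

a (Dana): max(-7, -9) = -7
b (Dana): max(0, 5) = 5
c (Dana): max(9, 8) = 9
North (Bob): min(-7, 5, 9) = -7
d (Dana): max(-9, 9) = 9
e (Dana): max(3, -8) = 3
South (Bob): min(9, 3) = 3
S0 (Dana): max(-7, 3) = 3
At S0, Dana picks South (highest: 3).
At South, Bob picks e (lowest: 3).
At e, Dana picks q (highest: 3).
Terminal value 3.

S0 -> South -> e -> q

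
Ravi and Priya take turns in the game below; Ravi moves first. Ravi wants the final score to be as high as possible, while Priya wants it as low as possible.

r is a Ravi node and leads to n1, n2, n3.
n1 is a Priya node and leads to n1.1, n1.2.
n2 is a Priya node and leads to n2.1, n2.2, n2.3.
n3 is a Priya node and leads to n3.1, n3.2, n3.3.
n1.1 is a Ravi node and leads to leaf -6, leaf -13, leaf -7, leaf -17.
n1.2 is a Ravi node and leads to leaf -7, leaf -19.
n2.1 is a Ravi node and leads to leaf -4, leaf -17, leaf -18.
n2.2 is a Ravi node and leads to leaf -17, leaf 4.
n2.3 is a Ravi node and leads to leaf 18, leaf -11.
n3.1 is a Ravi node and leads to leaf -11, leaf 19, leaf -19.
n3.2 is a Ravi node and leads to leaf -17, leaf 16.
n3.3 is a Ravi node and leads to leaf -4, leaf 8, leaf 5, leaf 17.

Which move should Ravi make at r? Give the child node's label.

n3

n1.1 (Ravi): max(-6, -13, -7, -17) = -6
n1.2 (Ravi): max(-7, -19) = -7
n1 (Priya): min(-6, -7) = -7
n2.1 (Ravi): max(-4, -17, -18) = -4
n2.2 (Ravi): max(-17, 4) = 4
n2.3 (Ravi): max(18, -11) = 18
n2 (Priya): min(-4, 4, 18) = -4
n3.1 (Ravi): max(-11, 19, -19) = 19
n3.2 (Ravi): max(-17, 16) = 16
n3.3 (Ravi): max(-4, 8, 5, 17) = 17
n3 (Priya): min(19, 16, 17) = 16
r (Ravi): max(-7, -4, 16) = 16
Ravi at r wants the highest of {n1=-7, n2=-4, n3=16}, so chooses n3.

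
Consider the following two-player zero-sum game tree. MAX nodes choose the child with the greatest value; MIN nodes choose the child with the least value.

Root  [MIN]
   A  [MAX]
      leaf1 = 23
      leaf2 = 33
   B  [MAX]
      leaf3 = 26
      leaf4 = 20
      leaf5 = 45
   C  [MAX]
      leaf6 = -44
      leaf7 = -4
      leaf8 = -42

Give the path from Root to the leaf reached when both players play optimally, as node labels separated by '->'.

Root -> C -> leaf7

A (MAX): max(23, 33) = 33
B (MAX): max(26, 20, 45) = 45
C (MAX): max(-44, -4, -42) = -4
Root (MIN): min(33, 45, -4) = -4
At Root, MIN picks C (lowest: -4).
At C, MAX picks leaf7 (highest: -4).
Terminal value -4.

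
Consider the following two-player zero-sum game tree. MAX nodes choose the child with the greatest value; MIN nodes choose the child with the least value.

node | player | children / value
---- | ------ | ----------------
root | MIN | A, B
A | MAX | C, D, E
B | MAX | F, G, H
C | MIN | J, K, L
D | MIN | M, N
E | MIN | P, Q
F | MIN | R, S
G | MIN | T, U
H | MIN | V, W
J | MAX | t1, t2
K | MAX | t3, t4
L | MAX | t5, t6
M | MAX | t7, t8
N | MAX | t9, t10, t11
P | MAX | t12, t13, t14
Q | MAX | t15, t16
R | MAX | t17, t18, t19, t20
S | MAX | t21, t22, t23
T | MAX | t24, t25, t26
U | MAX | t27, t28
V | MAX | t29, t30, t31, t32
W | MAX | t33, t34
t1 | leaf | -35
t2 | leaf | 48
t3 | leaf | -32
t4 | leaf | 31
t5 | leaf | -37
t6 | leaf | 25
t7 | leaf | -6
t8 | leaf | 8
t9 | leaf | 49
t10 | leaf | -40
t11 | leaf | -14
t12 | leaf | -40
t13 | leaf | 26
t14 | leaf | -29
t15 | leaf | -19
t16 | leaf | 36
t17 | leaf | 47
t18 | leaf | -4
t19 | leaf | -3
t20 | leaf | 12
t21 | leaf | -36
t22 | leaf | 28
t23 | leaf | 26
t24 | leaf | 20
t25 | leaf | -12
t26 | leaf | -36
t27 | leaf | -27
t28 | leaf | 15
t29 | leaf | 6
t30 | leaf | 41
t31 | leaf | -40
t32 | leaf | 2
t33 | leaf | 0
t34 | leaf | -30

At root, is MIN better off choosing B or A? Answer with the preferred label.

R (MAX): max(47, -4, -3, 12) = 47
S (MAX): max(-36, 28, 26) = 28
F (MIN): min(47, 28) = 28
T (MAX): max(20, -12, -36) = 20
U (MAX): max(-27, 15) = 15
G (MIN): min(20, 15) = 15
V (MAX): max(6, 41, -40, 2) = 41
W (MAX): max(0, -30) = 0
H (MIN): min(41, 0) = 0
B (MAX): max(28, 15, 0) = 28
J (MAX): max(-35, 48) = 48
K (MAX): max(-32, 31) = 31
L (MAX): max(-37, 25) = 25
C (MIN): min(48, 31, 25) = 25
M (MAX): max(-6, 8) = 8
N (MAX): max(49, -40, -14) = 49
D (MIN): min(8, 49) = 8
P (MAX): max(-40, 26, -29) = 26
Q (MAX): max(-19, 36) = 36
E (MIN): min(26, 36) = 26
A (MAX): max(25, 8, 26) = 26
MIN prefers the lower value; B=28, A=26. A is better since 26 < 28.

A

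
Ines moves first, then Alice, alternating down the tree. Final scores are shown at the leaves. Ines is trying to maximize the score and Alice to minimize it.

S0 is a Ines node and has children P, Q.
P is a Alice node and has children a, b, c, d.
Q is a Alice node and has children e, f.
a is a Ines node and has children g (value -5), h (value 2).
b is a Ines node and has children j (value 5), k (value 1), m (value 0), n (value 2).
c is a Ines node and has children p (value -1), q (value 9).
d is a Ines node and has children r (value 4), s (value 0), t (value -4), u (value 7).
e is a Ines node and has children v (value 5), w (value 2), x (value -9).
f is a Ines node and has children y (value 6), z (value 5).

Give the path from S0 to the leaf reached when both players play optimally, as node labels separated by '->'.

S0 -> Q -> e -> v

a (Ines): max(-5, 2) = 2
b (Ines): max(5, 1, 0, 2) = 5
c (Ines): max(-1, 9) = 9
d (Ines): max(4, 0, -4, 7) = 7
P (Alice): min(2, 5, 9, 7) = 2
e (Ines): max(5, 2, -9) = 5
f (Ines): max(6, 5) = 6
Q (Alice): min(5, 6) = 5
S0 (Ines): max(2, 5) = 5
At S0, Ines picks Q (highest: 5).
At Q, Alice picks e (lowest: 5).
At e, Ines picks v (highest: 5).
Terminal value 5.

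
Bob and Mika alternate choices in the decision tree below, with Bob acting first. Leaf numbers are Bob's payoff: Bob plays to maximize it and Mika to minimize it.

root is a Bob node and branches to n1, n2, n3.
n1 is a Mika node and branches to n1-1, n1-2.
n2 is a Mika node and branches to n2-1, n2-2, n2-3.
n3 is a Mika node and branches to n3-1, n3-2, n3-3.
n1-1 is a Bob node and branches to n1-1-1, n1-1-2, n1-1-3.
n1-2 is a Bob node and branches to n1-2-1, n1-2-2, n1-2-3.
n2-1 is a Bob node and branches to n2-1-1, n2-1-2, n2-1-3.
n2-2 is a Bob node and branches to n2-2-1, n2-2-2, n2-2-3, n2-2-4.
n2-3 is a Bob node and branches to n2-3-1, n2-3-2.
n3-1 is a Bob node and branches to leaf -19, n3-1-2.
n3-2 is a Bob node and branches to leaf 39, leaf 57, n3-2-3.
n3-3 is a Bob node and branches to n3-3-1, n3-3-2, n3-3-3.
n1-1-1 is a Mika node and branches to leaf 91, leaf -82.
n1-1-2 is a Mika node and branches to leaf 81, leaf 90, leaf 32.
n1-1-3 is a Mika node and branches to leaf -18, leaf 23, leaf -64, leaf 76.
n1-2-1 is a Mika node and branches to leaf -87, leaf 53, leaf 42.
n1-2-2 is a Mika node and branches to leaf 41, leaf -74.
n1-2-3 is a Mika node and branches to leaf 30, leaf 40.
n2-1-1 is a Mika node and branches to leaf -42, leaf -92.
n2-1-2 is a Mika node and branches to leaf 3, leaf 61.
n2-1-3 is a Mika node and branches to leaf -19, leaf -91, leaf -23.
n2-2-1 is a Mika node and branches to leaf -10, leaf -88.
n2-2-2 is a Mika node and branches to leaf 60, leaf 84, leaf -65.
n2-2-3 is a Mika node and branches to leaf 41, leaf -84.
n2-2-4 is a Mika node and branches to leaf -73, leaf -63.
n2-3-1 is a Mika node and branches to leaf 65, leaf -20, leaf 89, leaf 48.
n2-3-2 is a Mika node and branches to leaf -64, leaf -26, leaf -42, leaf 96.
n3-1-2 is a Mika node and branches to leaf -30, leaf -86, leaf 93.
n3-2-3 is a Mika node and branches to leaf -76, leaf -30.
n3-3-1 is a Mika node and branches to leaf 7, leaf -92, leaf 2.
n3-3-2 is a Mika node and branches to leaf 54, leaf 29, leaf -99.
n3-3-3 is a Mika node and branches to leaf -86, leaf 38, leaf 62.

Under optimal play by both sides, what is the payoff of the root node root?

30

n1-1-1 (Mika): min(91, -82) = -82
n1-1-2 (Mika): min(81, 90, 32) = 32
n1-1-3 (Mika): min(-18, 23, -64, 76) = -64
n1-1 (Bob): max(-82, 32, -64) = 32
n1-2-1 (Mika): min(-87, 53, 42) = -87
n1-2-2 (Mika): min(41, -74) = -74
n1-2-3 (Mika): min(30, 40) = 30
n1-2 (Bob): max(-87, -74, 30) = 30
n1 (Mika): min(32, 30) = 30
n2-1-1 (Mika): min(-42, -92) = -92
n2-1-2 (Mika): min(3, 61) = 3
n2-1-3 (Mika): min(-19, -91, -23) = -91
n2-1 (Bob): max(-92, 3, -91) = 3
n2-2-1 (Mika): min(-10, -88) = -88
n2-2-2 (Mika): min(60, 84, -65) = -65
n2-2-3 (Mika): min(41, -84) = -84
n2-2-4 (Mika): min(-73, -63) = -73
n2-2 (Bob): max(-88, -65, -84, -73) = -65
n2-3-1 (Mika): min(65, -20, 89, 48) = -20
n2-3-2 (Mika): min(-64, -26, -42, 96) = -64
n2-3 (Bob): max(-20, -64) = -20
n2 (Mika): min(3, -65, -20) = -65
n3-1-2 (Mika): min(-30, -86, 93) = -86
n3-1 (Bob): max(-19, -86) = -19
n3-2-3 (Mika): min(-76, -30) = -76
n3-2 (Bob): max(39, 57, -76) = 57
n3-3-1 (Mika): min(7, -92, 2) = -92
n3-3-2 (Mika): min(54, 29, -99) = -99
n3-3-3 (Mika): min(-86, 38, 62) = -86
n3-3 (Bob): max(-92, -99, -86) = -86
n3 (Mika): min(-19, 57, -86) = -86
root (Bob): max(30, -65, -86) = 30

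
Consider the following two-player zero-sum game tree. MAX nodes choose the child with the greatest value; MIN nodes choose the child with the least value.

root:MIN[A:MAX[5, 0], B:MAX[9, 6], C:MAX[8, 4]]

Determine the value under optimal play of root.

5

A (MAX): max(5, 0) = 5
B (MAX): max(9, 6) = 9
C (MAX): max(8, 4) = 8
root (MIN): min(5, 9, 8) = 5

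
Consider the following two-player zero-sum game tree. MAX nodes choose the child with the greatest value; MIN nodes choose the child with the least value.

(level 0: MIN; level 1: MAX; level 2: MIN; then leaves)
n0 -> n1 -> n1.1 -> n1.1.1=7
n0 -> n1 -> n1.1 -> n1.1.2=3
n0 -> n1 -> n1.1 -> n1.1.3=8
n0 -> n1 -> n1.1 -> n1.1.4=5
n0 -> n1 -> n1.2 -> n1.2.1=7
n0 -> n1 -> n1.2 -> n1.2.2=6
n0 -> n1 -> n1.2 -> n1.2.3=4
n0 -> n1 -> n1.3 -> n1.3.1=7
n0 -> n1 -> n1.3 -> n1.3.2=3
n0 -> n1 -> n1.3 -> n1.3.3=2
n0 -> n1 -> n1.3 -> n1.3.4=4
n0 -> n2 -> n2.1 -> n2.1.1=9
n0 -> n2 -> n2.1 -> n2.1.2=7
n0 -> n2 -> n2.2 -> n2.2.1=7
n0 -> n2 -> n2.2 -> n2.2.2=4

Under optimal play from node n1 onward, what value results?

4

n1.1 (MIN): min(7, 3, 8, 5) = 3
n1.2 (MIN): min(7, 6, 4) = 4
n1.3 (MIN): min(7, 3, 2, 4) = 2
n1 (MAX): max(3, 4, 2) = 4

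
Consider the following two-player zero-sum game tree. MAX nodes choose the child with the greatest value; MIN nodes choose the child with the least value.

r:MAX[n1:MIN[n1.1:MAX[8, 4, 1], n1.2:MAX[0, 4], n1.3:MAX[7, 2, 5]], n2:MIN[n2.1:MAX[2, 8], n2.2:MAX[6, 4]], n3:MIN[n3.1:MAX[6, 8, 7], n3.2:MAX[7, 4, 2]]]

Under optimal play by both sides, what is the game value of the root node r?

n1.1 (MAX): max(8, 4, 1) = 8
n1.2 (MAX): max(0, 4) = 4
n1.3 (MAX): max(7, 2, 5) = 7
n1 (MIN): min(8, 4, 7) = 4
n2.1 (MAX): max(2, 8) = 8
n2.2 (MAX): max(6, 4) = 6
n2 (MIN): min(8, 6) = 6
n3.1 (MAX): max(6, 8, 7) = 8
n3.2 (MAX): max(7, 4, 2) = 7
n3 (MIN): min(8, 7) = 7
r (MAX): max(4, 6, 7) = 7

7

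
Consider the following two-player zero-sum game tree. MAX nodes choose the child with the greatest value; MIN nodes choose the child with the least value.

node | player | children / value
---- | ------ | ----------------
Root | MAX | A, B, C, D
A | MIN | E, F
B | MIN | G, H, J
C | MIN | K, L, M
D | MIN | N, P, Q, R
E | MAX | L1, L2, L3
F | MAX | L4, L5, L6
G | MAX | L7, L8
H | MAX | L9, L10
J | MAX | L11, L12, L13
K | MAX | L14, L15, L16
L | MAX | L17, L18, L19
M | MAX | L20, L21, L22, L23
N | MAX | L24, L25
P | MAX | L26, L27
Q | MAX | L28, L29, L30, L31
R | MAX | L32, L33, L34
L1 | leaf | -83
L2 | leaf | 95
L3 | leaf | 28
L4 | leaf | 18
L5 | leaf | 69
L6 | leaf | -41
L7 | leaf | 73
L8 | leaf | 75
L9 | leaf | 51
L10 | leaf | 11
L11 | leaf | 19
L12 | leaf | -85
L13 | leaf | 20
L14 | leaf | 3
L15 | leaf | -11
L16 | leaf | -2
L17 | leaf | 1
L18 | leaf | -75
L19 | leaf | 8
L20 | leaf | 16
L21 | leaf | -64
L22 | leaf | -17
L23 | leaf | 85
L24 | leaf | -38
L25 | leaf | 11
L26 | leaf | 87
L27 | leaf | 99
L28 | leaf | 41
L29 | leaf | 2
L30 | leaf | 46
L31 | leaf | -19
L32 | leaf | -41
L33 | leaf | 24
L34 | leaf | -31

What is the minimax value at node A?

E (MAX): max(-83, 95, 28) = 95
F (MAX): max(18, 69, -41) = 69
A (MIN): min(95, 69) = 69

69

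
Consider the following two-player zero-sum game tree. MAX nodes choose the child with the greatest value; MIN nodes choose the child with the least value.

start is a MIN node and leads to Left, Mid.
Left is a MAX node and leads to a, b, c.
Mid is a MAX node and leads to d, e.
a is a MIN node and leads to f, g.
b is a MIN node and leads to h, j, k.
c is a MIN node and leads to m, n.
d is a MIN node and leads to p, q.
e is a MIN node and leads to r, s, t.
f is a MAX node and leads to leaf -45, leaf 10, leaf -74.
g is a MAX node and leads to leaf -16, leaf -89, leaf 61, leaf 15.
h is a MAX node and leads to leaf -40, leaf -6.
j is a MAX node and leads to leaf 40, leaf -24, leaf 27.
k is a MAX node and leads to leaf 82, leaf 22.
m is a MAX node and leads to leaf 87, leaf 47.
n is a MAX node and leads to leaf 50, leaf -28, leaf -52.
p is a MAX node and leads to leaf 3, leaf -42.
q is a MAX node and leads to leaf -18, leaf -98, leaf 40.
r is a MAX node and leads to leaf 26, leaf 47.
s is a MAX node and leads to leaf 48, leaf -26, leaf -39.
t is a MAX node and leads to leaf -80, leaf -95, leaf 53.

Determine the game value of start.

f (MAX): max(-45, 10, -74) = 10
g (MAX): max(-16, -89, 61, 15) = 61
a (MIN): min(10, 61) = 10
h (MAX): max(-40, -6) = -6
j (MAX): max(40, -24, 27) = 40
k (MAX): max(82, 22) = 82
b (MIN): min(-6, 40, 82) = -6
m (MAX): max(87, 47) = 87
n (MAX): max(50, -28, -52) = 50
c (MIN): min(87, 50) = 50
Left (MAX): max(10, -6, 50) = 50
p (MAX): max(3, -42) = 3
q (MAX): max(-18, -98, 40) = 40
d (MIN): min(3, 40) = 3
r (MAX): max(26, 47) = 47
s (MAX): max(48, -26, -39) = 48
t (MAX): max(-80, -95, 53) = 53
e (MIN): min(47, 48, 53) = 47
Mid (MAX): max(3, 47) = 47
start (MIN): min(50, 47) = 47

47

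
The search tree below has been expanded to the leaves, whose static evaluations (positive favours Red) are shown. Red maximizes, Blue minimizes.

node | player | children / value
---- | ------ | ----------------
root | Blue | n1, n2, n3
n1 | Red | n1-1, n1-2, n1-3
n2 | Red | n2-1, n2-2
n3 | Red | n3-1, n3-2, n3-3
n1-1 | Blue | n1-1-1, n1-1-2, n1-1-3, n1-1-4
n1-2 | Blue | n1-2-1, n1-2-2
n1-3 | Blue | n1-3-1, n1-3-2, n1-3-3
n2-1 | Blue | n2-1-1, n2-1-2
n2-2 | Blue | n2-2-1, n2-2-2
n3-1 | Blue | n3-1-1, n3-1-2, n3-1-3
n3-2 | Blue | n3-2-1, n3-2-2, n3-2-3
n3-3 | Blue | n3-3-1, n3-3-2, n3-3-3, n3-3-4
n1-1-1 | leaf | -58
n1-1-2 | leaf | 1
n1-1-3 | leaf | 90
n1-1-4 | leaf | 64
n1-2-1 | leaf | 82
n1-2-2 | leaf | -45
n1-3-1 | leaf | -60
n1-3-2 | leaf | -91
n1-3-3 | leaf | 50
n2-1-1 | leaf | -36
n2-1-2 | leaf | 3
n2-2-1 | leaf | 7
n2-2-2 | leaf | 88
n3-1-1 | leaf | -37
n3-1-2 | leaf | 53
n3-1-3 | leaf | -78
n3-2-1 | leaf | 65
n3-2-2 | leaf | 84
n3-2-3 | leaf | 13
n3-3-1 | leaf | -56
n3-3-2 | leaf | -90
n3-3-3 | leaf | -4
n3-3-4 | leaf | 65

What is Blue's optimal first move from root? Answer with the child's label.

n1-1 (Blue): min(-58, 1, 90, 64) = -58
n1-2 (Blue): min(82, -45) = -45
n1-3 (Blue): min(-60, -91, 50) = -91
n1 (Red): max(-58, -45, -91) = -45
n2-1 (Blue): min(-36, 3) = -36
n2-2 (Blue): min(7, 88) = 7
n2 (Red): max(-36, 7) = 7
n3-1 (Blue): min(-37, 53, -78) = -78
n3-2 (Blue): min(65, 84, 13) = 13
n3-3 (Blue): min(-56, -90, -4, 65) = -90
n3 (Red): max(-78, 13, -90) = 13
root (Blue): min(-45, 7, 13) = -45
Blue at root wants the lowest of {n1=-45, n2=7, n3=13}, so chooses n1.

n1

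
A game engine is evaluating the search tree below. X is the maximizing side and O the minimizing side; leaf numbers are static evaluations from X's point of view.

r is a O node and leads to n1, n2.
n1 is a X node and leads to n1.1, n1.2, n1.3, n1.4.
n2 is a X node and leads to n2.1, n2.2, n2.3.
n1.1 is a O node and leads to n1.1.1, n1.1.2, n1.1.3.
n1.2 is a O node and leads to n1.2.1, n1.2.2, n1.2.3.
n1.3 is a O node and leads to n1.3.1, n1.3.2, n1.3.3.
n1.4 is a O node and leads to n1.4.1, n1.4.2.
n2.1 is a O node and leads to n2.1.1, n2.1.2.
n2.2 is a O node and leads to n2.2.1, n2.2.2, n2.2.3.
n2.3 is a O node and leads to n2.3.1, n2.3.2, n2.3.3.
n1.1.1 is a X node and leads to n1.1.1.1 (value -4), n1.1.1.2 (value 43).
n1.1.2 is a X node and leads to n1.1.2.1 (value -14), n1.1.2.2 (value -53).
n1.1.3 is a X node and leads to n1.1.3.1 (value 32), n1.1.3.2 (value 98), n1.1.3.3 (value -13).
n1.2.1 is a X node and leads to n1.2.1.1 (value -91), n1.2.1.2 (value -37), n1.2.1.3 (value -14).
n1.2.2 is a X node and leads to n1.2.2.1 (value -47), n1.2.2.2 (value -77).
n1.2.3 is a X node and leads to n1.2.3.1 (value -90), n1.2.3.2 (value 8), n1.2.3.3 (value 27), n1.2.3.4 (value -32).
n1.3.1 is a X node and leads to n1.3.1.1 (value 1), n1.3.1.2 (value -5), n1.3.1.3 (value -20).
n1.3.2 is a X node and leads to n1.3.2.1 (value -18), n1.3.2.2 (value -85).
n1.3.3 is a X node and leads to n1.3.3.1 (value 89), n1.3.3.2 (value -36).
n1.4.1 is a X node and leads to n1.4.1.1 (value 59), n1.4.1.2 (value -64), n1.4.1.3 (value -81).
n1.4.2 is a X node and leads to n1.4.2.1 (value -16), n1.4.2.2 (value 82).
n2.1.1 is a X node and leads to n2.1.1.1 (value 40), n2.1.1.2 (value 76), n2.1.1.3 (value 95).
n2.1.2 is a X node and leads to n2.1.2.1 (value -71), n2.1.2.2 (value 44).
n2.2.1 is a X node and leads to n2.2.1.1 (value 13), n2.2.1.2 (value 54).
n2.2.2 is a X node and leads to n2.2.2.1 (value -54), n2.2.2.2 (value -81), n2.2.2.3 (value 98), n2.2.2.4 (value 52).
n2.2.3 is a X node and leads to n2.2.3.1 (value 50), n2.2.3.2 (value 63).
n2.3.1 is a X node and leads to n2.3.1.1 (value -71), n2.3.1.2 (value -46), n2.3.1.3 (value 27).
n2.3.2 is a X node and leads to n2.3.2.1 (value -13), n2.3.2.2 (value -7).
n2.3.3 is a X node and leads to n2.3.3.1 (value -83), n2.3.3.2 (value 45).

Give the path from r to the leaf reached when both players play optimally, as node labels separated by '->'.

n1.1.1 (X): max(-4, 43) = 43
n1.1.2 (X): max(-14, -53) = -14
n1.1.3 (X): max(32, 98, -13) = 98
n1.1 (O): min(43, -14, 98) = -14
n1.2.1 (X): max(-91, -37, -14) = -14
n1.2.2 (X): max(-47, -77) = -47
n1.2.3 (X): max(-90, 8, 27, -32) = 27
n1.2 (O): min(-14, -47, 27) = -47
n1.3.1 (X): max(1, -5, -20) = 1
n1.3.2 (X): max(-18, -85) = -18
n1.3.3 (X): max(89, -36) = 89
n1.3 (O): min(1, -18, 89) = -18
n1.4.1 (X): max(59, -64, -81) = 59
n1.4.2 (X): max(-16, 82) = 82
n1.4 (O): min(59, 82) = 59
n1 (X): max(-14, -47, -18, 59) = 59
n2.1.1 (X): max(40, 76, 95) = 95
n2.1.2 (X): max(-71, 44) = 44
n2.1 (O): min(95, 44) = 44
n2.2.1 (X): max(13, 54) = 54
n2.2.2 (X): max(-54, -81, 98, 52) = 98
n2.2.3 (X): max(50, 63) = 63
n2.2 (O): min(54, 98, 63) = 54
n2.3.1 (X): max(-71, -46, 27) = 27
n2.3.2 (X): max(-13, -7) = -7
n2.3.3 (X): max(-83, 45) = 45
n2.3 (O): min(27, -7, 45) = -7
n2 (X): max(44, 54, -7) = 54
r (O): min(59, 54) = 54
At r, O picks n2 (lowest: 54).
At n2, X picks n2.2 (highest: 54).
At n2.2, O picks n2.2.1 (lowest: 54).
At n2.2.1, X picks n2.2.1.2 (highest: 54).
Terminal value 54.

r -> n2 -> n2.2 -> n2.2.1 -> n2.2.1.2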